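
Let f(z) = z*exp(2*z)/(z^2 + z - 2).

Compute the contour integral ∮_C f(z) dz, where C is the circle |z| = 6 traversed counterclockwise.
By the residue theorem, ∮_C f(z) dz = 2πi · (sum of the residues of f at the poles inside |z| = 6).

The denominator factors as (z - 1)*(z + 2), so the singularities of f are simple poles at z = 1, z = -2.
  |1|² = 1 < 36 = 6², so this pole is inside the contour.
  |-2|² = 4 < 36 = 6², so this pole is inside the contour.

With P(z) = z*exp(2*z) and Q(z) = z^2 + z - 2, each pole is simple, so Res(f, z₀) = P(z₀)/Q'(z₀) with Q'(z) = 2*z + 1.
  Res(f, 1) = P(1)/Q'(1) = (exp(2))/(3) = exp(2)/3
  Res(f, -2) = P(-2)/Q'(-2) = (-2*exp(-4))/(-3) = 2*exp(-4)/3

Sum of residues inside C: 2*exp(-4)/3 + exp(2)/3
∮_C f(z) dz = 2πi · (2*exp(-4)/3 + exp(2)/3) = 4*I*pi*exp(-4)/3 + 2*I*pi*exp(2)/3

Final answer: 4*I*pi*exp(-4)/3 + 2*I*pi*exp(2)/3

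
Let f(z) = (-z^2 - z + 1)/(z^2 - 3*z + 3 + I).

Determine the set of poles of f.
The singularities of f are the zeros of the denominator. Factoring,
  z^2 - 3*z + 3 + I = (z - 1 - I)*(z - 2 + I)
so the candidates are z = 1 + I, z = 2 - I.

Check the numerator P(z) = -z^2 - z + 1 at each one:
  P(1 + I) = -3*I ≠ 0, so z = 1 + I is a (simple) pole.
  P(2 - I) = -4 + 5*I ≠ 0, so z = 2 - I is a (simple) pole.

Poles of f: {1 + I, 2 - I}

Final answer: {1 + I, 2 - I}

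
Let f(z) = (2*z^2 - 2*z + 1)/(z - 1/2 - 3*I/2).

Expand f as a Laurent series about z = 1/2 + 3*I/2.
Put w = z - (1/2 + 3*I/2), i.e. z = w + 1/2 + 3*I/2. The denominator is w, so it suffices to rewrite the numerator in powers of w.

P(z) = 2*z^2 - 2*z + 1
P(w + 1/2 + 3*I/2) = -4 + 6*I*w + 2*w^2

Dividing each term by w:
  f = -4/w + 6*I + 2*w

Substituting back w = z - 1/2 - 3*I/2:
  f(z) = -4/(z - 1/2 - 3*I/2) + 6*I + 2*(z - 1/2 - 3*I/2)

The series is finite because the numerator is a polynomial; the negative powers form the principal part, and the coefficient of 1/(z - 1/2 - 3*I/2) gives Res(f, 1/2 + 3*I/2) = -4.

Final answer: -4/(z - 1/2 - 3*I/2) + 6*I + 2*(z - 1/2 - 3*I/2)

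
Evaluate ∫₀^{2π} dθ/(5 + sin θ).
Call the integral J. The integrand is 2π-periodic and we integrate over a full period, so shifting θ does not change the value (θ → θ + π/2 turns sin θ into cos θ). Hence
  J = ∫₀^{2π} dθ/(5 + cos θ).
Put z = e^{iθ}: then cos θ = (z + 1/z)/2, dθ = dz/(iz), and z runs once counterclockwise around |z| = 1:
  J = ∮_{|z|=1} 1/(5 + (z + 1/z)/2) · dz/(iz) = (2/i) ∮_{|z|=1} dz/(z^2 + 10*z + 1).
The roots of z^2 + 10*z + 1 are z = (-5 ± sqrt(5^2 - 1^2)), with sqrt(24) = 2*sqrt(6); their product is 1, so only z₊ = -5 + 2*sqrt(6) lies inside the unit circle (z₋ = -5 - 2*sqrt(6) lies outside).
z₊ is a simple zero of q(z) = z^2 + 10*z + 1, so Res(1/q, z₊) = 1/q'(z₊) with q'(z) = 2*z + 10; and q'(z₊) = (z₊ - z₋) = 4*sqrt(6).
Therefore J = (2/i) · 2πi · 1/(4*sqrt(6)) = 2*pi/(2*sqrt(6)) = sqrt(6)*pi/6

Final answer: sqrt(6)*pi/6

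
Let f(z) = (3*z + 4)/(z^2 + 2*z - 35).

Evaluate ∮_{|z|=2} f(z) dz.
By the residue theorem, ∮_C f(z) dz = 2πi · (sum of the residues of f at the poles inside |z| = 2).

The denominator factors as (z - 5)*(z + 7), so the singularities of f are simple poles at z = 5, z = -7.
  |5|² = 25 > 4 = 2², so this pole is outside the contour.
  |-7|² = 49 > 4 = 2², so this pole is outside the contour.

No pole lies inside the contour, so f is analytic on and inside C and the integral is 0 (Cauchy's theorem).

Final answer: 0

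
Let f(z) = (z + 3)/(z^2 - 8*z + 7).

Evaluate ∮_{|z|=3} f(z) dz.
By the residue theorem, ∮_C f(z) dz = 2πi · (sum of the residues of f at the poles inside |z| = 3).

The denominator factors as (z - 1)*(z - 7), so the singularities of f are simple poles at z = 1, z = 7.
  |1|² = 1 < 9 = 3², so this pole is inside the contour.
  |7|² = 49 > 9 = 3², so this pole is outside the contour.

With P(z) = z + 3 and Q(z) = z^2 - 8*z + 7, each pole is simple, so Res(f, z₀) = P(z₀)/Q'(z₀) with Q'(z) = 2*z - 8.
  Res(f, 1) = P(1)/Q'(1) = (4)/(-6) = -2/3

∮_C f(z) dz = 2πi · (-2/3) = -4*I*pi/3

Final answer: -4*I*pi/3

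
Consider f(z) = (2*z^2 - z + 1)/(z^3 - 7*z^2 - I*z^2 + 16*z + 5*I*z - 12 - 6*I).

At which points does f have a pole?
{2, 2 + I, 3}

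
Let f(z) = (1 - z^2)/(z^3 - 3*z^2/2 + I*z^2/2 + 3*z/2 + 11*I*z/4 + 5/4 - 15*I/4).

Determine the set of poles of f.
The singularities of f are the zeros of the denominator. Factoring,
  z^3 - 3*z^2/2 + I*z^2/2 + 3*z/2 + 11*I*z/4 + 5/4 - 15*I/4 = (z + 1 - I)*(z - 1 - I/2)*(z - 3/2 + 2*I)
so the candidates are z = -1 + I, z = 1 + I/2, z = 3/2 - 2*I.

Check the numerator P(z) = 1 - z^2 at each one:
  P(-1 + I) = 1 + 2*I ≠ 0, so z = -1 + I is a (simple) pole.
  P(1 + I/2) = 1/4 - I ≠ 0, so z = 1 + I/2 is a (simple) pole.
  P(3/2 - 2*I) = 11/4 + 6*I ≠ 0, so z = 3/2 - 2*I is a (simple) pole.

Poles of f: {-1 + I, 1 + I/2, 3/2 - 2*I}

Final answer: {-1 + I, 1 + I/2, 3/2 - 2*I}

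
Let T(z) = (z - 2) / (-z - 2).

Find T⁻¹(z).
Set w = T(z) = (z - 2) / (-z - 2) and solve for z:
  w*(-z - 2) = z - 2
  -2*w + z*(-w - 1) + 2 = 0
  z*(-w - 1) = 2*w - 2
  z = (2 - 2*w)/(w + 1)
Renaming the variable, T⁻¹(z) = (-2*z + 2)/(z + 1).
(Check: ad - bc = -4 ≠ 0, so T is invertible.)

Final answer: (-2*z + 2)/(z + 1)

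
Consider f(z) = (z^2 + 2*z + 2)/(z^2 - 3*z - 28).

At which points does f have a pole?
The singularities of f are the zeros of the denominator. Factoring,
  z^2 - 3*z - 28 = (z - 7)*(z + 4)
so the candidates are z = 7, z = -4.

Check the numerator P(z) = z^2 + 2*z + 2 at each one:
  P(7) = 65 ≠ 0, so z = 7 is a (simple) pole.
  P(-4) = 10 ≠ 0, so z = -4 is a (simple) pole.

Poles of f: {-4, 7}

Final answer: {-4, 7}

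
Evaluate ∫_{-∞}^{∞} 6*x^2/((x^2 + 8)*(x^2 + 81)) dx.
6*pi*(9 - 2*sqrt(2))/73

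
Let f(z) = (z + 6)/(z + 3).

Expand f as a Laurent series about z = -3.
Put w = z - (-3), i.e. z = w - 3. The denominator is w, so it suffices to rewrite the numerator in powers of w.

P(z) = z + 6
P(w - 3) = 3 + w

Dividing each term by w:
  f = 3/w + 1

Substituting back w = z + 3:
  f(z) = 3/(z + 3) + 1

The series is finite because the numerator is a polynomial; the negative powers form the principal part, and the coefficient of 1/(z + 3) gives Res(f, -3) = 3.

Final answer: 3/(z + 3) + 1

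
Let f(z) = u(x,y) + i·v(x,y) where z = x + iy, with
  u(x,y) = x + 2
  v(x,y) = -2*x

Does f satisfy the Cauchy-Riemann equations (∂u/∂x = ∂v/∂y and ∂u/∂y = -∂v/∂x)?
∂u/∂x = 1
∂v/∂y = 0
∂u/∂y = 0
∂v/∂x = -2
∂u/∂x ≠ ∂v/∂y and ∂u/∂y ≠ -∂v/∂x; the Cauchy-Riemann equations are not satisfied, so f is not analytic.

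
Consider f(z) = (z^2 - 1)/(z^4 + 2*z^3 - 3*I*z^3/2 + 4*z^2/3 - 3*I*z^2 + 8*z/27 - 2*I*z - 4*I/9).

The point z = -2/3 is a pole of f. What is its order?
Factor the denominator:
  z^4 + 2*z^3 - 3*I*z^3/2 + 4*z^2/3 - 3*I*z^2 + 8*z/27 - 2*I*z - 4*I/9 = (z + 2/3)^3*(z - 3*I/2)

The numerator P(z) = z^2 - 1 has P(-2/3) = -5/9 ≠ 0, so no factor of (z + 2/3) cancels.
Near z = -2/3 we can therefore write f(z) = g(z)/(z + 2/3)^3 with g analytic at -2/3 and g(-2/3) ≠ 0 (g is the numerator divided by the remaining denominator factors).

Hence z = -2/3 is a pole of order 3.

Final answer: 3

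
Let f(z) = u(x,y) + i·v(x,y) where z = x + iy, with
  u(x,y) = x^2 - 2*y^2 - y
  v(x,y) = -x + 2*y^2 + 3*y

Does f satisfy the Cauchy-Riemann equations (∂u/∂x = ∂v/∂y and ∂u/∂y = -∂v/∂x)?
∂u/∂x = 2*x
∂v/∂y = 4*y + 3
∂u/∂y = -4*y - 1
∂v/∂x = -1
∂u/∂x ≠ ∂v/∂y and ∂u/∂y ≠ -∂v/∂x; the Cauchy-Riemann equations are not satisfied, so f is not analytic.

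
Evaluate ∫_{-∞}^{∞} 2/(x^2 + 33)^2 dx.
Let f(z) = 2/(z^2 + 33)^2. The denominator has no real zeros and deg Q - deg P = 4 ≥ 2, so the integral of f over the upper semicircle |z| = R tends to 0 as R → ∞. Closing the contour in the upper half-plane,
  ∫_{-∞}^{∞} f(x) dx = 2πi · Σ Res(f, z_k)  over the poles with Im z_k > 0.

Zeros of the denominator: z^2 + 33 = 0 gives z = ±sqrt(33)*I.
Upper half-plane: z = sqrt(33)*I (a pole of order 2).

Write f(z) = g(z)/(z - sqrt(33)*I)^2 with g(z) = 2/(z + sqrt(33)*I)^2. For a double pole, Res(f, z₀) = g'(z₀):
  g'(z) = -4/(z + sqrt(33)*I)^3
  Res(f, sqrt(33)*I) = g'(sqrt(33)*I) = -sqrt(33)*I/2178

∫_{-∞}^{∞} f(x) dx = 2πi · (-sqrt(33)*I/2178) = sqrt(33)*pi/1089

Final answer: sqrt(33)*pi/1089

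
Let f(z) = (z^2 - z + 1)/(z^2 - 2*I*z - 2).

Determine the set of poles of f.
The singularities of f are the zeros of the denominator. Factoring,
  z^2 - 2*I*z - 2 = (z - 1 - I)*(z + 1 - I)
so the candidates are z = 1 + I, z = -1 + I.

Check the numerator P(z) = z^2 - z + 1 at each one:
  P(1 + I) = I ≠ 0, so z = 1 + I is a (simple) pole.
  P(-1 + I) = 2 - 3*I ≠ 0, so z = -1 + I is a (simple) pole.

Poles of f: {-1 + I, 1 + I}

Final answer: {-1 + I, 1 + I}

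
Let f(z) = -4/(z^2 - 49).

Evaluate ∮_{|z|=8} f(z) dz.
By the residue theorem, ∮_C f(z) dz = 2πi · (sum of the residues of f at the poles inside |z| = 8).

The denominator factors as (z + 7)*(z - 7), so the singularities of f are simple poles at z = -7, z = 7.
  |-7|² = 49 < 64 = 8², so this pole is inside the contour.
  |7|² = 49 < 64 = 8², so this pole is inside the contour.

With P(z) = -4 and Q(z) = z^2 - 49, each pole is simple, so Res(f, z₀) = P(z₀)/Q'(z₀) with Q'(z) = 2*z.
  Res(f, -7) = P(-7)/Q'(-7) = (-4)/(-14) = 2/7
  Res(f, 7) = P(7)/Q'(7) = (-4)/(14) = -2/7

Sum of residues inside C: 0
∮_C f(z) dz = 2πi · (0) = 0

Final answer: 0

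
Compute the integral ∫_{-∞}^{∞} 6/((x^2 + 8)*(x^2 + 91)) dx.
Let f(z) = 6/((z^2 + 8)*(z^2 + 91)). The denominator has no real zeros and deg Q - deg P = 4 ≥ 2, so the integral of f over the upper semicircle |z| = R tends to 0 as R → ∞. Closing the contour in the upper half-plane,
  ∫_{-∞}^{∞} f(x) dx = 2πi · Σ Res(f, z_k)  over the poles with Im z_k > 0.

Zeros of the denominator: z^2 + 91 = 0 gives z = ±sqrt(91)*I; z^2 + 8 = 0 gives z = ±2*sqrt(2)*I.
Upper half-plane: z = 2*sqrt(2)*I, z = sqrt(91)*I (simple).

Each pole is a simple zero of Q(z) = z^4 + 99*z^2 + 728, so Res(f, z₀) = P(z₀)/Q'(z₀) with P(z) = 6, Q'(z) = 4*z^3 + 198*z:
  Res(f, 2*sqrt(2)*I) = (6)/(332*sqrt(2)*I) = -3*sqrt(2)*I/332
  Res(f, sqrt(91)*I) = (6)/(-166*sqrt(91)*I) = 3*sqrt(91)*I/7553

Sum of residues: 3*I*(-91*sqrt(2) + 4*sqrt(91))/30212
∫_{-∞}^{∞} f(x) dx = 2πi · (3*I*(-91*sqrt(2) + 4*sqrt(91))/30212) = 3*pi*(-4*sqrt(91) + 91*sqrt(2))/15106

Final answer: 3*pi*(-4*sqrt(91) + 91*sqrt(2))/15106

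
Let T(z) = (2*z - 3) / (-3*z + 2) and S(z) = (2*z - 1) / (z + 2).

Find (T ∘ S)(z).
(-z + 8)/(4*z - 7)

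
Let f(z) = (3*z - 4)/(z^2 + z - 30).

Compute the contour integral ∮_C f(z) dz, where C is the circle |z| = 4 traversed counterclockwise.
0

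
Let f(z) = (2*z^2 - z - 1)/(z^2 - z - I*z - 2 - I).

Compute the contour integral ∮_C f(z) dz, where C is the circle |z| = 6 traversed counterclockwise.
By the residue theorem, ∮_C f(z) dz = 2πi · (sum of the residues of f at the poles inside |z| = 6).

The denominator factors as (z - 2 - I)*(z + 1), so the singularities of f are simple poles at z = 2 + I, z = -1.
  |2 + I|² = 5 < 36 = 6², so this pole is inside the contour.
  |-1|² = 1 < 36 = 6², so this pole is inside the contour.

With P(z) = 2*z^2 - z - 1 and Q(z) = z^2 - z - I*z - 2 - I, each pole is simple, so Res(f, z₀) = P(z₀)/Q'(z₀) with Q'(z) = 2*z - 1 - I.
  Res(f, 2 + I) = P(2 + I)/Q'(2 + I) = (3 + 7*I)/(3 + I) = 8/5 + 9*I/5
  Res(f, -1) = P(-1)/Q'(-1) = (2)/(-3 - I) = -3/5 + I/5

Sum of residues inside C: 1 + 2*I
∮_C f(z) dz = 2πi · (1 + 2*I) = pi*(-4 + 2*I)

Final answer: pi*(-4 + 2*I)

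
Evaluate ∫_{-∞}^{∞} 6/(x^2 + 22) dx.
Let f(z) = 6/(z^2 + 22). The denominator has no real zeros and deg Q - deg P = 2 ≥ 2, so the integral of f over the upper semicircle |z| = R tends to 0 as R → ∞. Closing the contour in the upper half-plane,
  ∫_{-∞}^{∞} f(x) dx = 2πi · Σ Res(f, z_k)  over the poles with Im z_k > 0.

Zeros of the denominator: z^2 + 22 = 0 gives z = ±sqrt(22)*I.
Upper half-plane: z = sqrt(22)*I (simple).

Each pole is a simple zero of Q(z) = z^2 + 22, so Res(f, z₀) = P(z₀)/Q'(z₀) with P(z) = 6, Q'(z) = 2*z:
  Res(f, sqrt(22)*I) = (6)/(2*sqrt(22)*I) = -3*sqrt(22)*I/22

∫_{-∞}^{∞} f(x) dx = 2πi · (-3*sqrt(22)*I/22) = 3*sqrt(22)*pi/11

Final answer: 3*sqrt(22)*pi/11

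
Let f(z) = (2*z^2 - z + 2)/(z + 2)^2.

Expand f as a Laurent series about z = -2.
Put w = z - (-2), i.e. z = w - 2. The denominator is w^2, so it suffices to rewrite the numerator in powers of w.

P(z) = 2*z^2 - z + 2
P(w - 2) = 12 - 9*w + 2*w^2

Dividing each term by w^2:
  f = 12/w^2 - 9/w + 2

Substituting back w = z + 2:
  f(z) = 12/(z + 2)^2 - 9/(z + 2) + 2

The series is finite because the numerator is a polynomial; the negative powers form the principal part, and the coefficient of 1/(z + 2) gives Res(f, -2) = -9.

Final answer: 12/(z + 2)^2 - 9/(z + 2) + 2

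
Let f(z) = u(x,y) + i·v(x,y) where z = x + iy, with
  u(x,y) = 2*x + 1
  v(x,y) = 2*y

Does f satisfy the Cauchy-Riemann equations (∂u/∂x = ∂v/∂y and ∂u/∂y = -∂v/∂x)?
∂u/∂x = 2
∂v/∂y = 2
∂u/∂y = 0
∂v/∂x = 0
∂u/∂x = ∂v/∂y and ∂u/∂y = -∂v/∂x hold identically; f is analytic.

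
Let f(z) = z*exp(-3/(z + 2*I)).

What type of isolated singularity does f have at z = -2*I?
Let u = z + 2*I. Then
  e^(-3/u) = Σ_{k≥0} (-3)^k/(k!·u^k) = 1 - 3/u + 9/(2*u^2) - 9/(2*u^3) + ...
which has infinitely many negative powers of u, so exp(-3/(z + 2*I)) has an essential singularity at z = -2*I.
The extra factor z is a nonzero polynomial; if the product had at most a pole at z = -2*I, dividing by that polynomial would leave exp(-3/(z + 2*I)) with at most a pole too — contradiction. (Equivalently, the product's Laurent series still has infinitely many negative powers.)
So the singularity is essential.

Final answer: essential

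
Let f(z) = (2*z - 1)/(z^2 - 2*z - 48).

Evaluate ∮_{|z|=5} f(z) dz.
0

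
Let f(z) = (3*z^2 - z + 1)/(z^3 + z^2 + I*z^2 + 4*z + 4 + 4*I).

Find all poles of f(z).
The singularities of f are the zeros of the denominator. Factoring,
  z^3 + z^2 + I*z^2 + 4*z + 4 + 4*I = (z - 2*I)*(z + 1 + I)*(z + 2*I)
so the candidates are z = 2*I, z = -1 - I, z = -2*I.

Check the numerator P(z) = 3*z^2 - z + 1 at each one:
  P(2*I) = -11 - 2*I ≠ 0, so z = 2*I is a (simple) pole.
  P(-1 - I) = 2 + 7*I ≠ 0, so z = -1 - I is a (simple) pole.
  P(-2*I) = -11 + 2*I ≠ 0, so z = -2*I is a (simple) pole.

Poles of f: {-1 - I, -2*I, 2*I}

Final answer: {-1 - I, -2*I, 2*I}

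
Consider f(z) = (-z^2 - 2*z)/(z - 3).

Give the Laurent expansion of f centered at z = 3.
-15/(z - 3) - 8 - (z - 3)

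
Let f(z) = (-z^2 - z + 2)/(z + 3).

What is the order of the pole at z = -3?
Factor the denominator:
  z + 3 = (z + 3)

The numerator P(z) = -z^2 - z + 2 has P(-3) = -4 ≠ 0, so no factor of (z + 3) cancels.
Near z = -3 we can therefore write f(z) = g(z)/(z + 3) with g analytic at -3 and g(-3) ≠ 0 (g is just the numerator).

Hence z = -3 is a pole of order 1.

Final answer: 1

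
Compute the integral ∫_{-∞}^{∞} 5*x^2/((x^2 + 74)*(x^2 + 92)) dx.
5*pi*(-sqrt(74) + 2*sqrt(23))/18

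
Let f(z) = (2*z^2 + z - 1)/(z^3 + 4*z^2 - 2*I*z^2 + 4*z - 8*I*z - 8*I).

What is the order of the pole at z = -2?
Factor the denominator:
  z^3 + 4*z^2 - 2*I*z^2 + 4*z - 8*I*z - 8*I = (z + 2)^2*(z - 2*I)

The numerator P(z) = 2*z^2 + z - 1 has P(-2) = 5 ≠ 0, so no factor of (z + 2) cancels.
Near z = -2 we can therefore write f(z) = g(z)/(z + 2)^2 with g analytic at -2 and g(-2) ≠ 0 (g is the numerator divided by the remaining denominator factors).

Hence z = -2 is a pole of order 2.

Final answer: 2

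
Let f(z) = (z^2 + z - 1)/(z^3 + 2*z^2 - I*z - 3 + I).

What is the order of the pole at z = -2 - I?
Factor the denominator:
  z^3 + 2*z^2 - I*z - 3 + I = (z + 2 + I)*(z - 1)*(z + 1 - I)

The numerator P(z) = z^2 + z - 1 has P(-2 - I) = 3*I ≠ 0, so no factor of (z + 2 + I) cancels.
Near z = -2 - I we can therefore write f(z) = g(z)/(z + 2 + I) with g analytic at -2 - I and g(-2 - I) ≠ 0 (g is the numerator divided by the remaining denominator factors).

Hence z = -2 - I is a pole of order 1.

Final answer: 1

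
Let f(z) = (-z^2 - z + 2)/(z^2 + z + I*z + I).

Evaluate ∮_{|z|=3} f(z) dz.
-2*pi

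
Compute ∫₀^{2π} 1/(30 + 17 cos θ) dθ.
Let J = ∫₀^{2π} dθ/(30 + 17 cos θ).
Put z = e^{iθ}: then cos θ = (z + 1/z)/2, dθ = dz/(iz), and z runs once counterclockwise around |z| = 1:
  J = ∮_{|z|=1} 1/(30 + 17*(z + 1/z)/2) · dz/(iz) = (2/i) ∮_{|z|=1} dz/(17*z^2 + 60*z + 17).
The roots of 17*z^2 + 60*z + 17 are z = (-30 ± sqrt(30^2 - 17^2))/17, with sqrt(611) = sqrt(611); their product is 1, so only z₊ = -30/17 + sqrt(611)/17 lies inside the unit circle (z₋ = -30/17 - sqrt(611)/17 lies outside).
z₊ is a simple zero of q(z) = 17*z^2 + 60*z + 17, so Res(1/q, z₊) = 1/q'(z₊) with q'(z) = 34*z + 60; and q'(z₊) = 17*(z₊ - z₋) = 2*sqrt(611).
Therefore J = (2/i) · 2πi · 1/(2*sqrt(611)) = 2*pi/(sqrt(611)) = 2*sqrt(611)*pi/611

Final answer: 2*sqrt(611)*pi/611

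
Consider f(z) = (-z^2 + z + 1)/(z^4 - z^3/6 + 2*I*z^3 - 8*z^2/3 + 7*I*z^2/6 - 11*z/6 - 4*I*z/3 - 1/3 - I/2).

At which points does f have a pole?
{-1, -1/3, -I, 3/2 - I}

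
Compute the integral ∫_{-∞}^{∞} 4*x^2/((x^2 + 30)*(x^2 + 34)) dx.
pi*(-sqrt(30) + sqrt(34))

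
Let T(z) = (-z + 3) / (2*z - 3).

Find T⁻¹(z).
Set w = T(z) = (-z + 3) / (2*z - 3) and solve for z:
  w*(2*z - 3) = -z + 3
  -3*w + z*(2*w + 1) - 3 = 0
  z*(2*w + 1) = 3*w + 3
  z = (-3*w - 3)/(-2*w - 1)
Renaming the variable, T⁻¹(z) = (-3*z - 3)/(-2*z - 1) = (3*z + 3)/(2*z + 1).
(Check: ad - bc = -3 ≠ 0, so T is invertible.)

Final answer: (3*z + 3)/(2*z + 1)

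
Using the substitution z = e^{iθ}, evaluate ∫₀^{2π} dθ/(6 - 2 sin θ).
Call the integral J. The integrand is 2π-periodic and we integrate over a full period, so shifting θ does not change the value (θ → θ + π/2 turns sin θ into cos θ; θ → θ + π flips the sign of the trig term). Hence
  J = ∫₀^{2π} dθ/(6 + 2 cos θ).
Put z = e^{iθ}: then cos θ = (z + 1/z)/2, dθ = dz/(iz), and z runs once counterclockwise around |z| = 1:
  J = ∮_{|z|=1} 1/(6 + 2*(z + 1/z)/2) · dz/(iz) = (2/i) ∮_{|z|=1} dz/(2*z^2 + 12*z + 2).
The roots of 2*z^2 + 12*z + 2 are z = (-6 ± sqrt(6^2 - 2^2))/2, with sqrt(32) = 4*sqrt(2); their product is 1, so only z₊ = -3 + 2*sqrt(2) lies inside the unit circle (z₋ = -3 - 2*sqrt(2) lies outside).
z₊ is a simple zero of q(z) = 2*z^2 + 12*z + 2, so Res(1/q, z₊) = 1/q'(z₊) with q'(z) = 4*z + 12; and q'(z₊) = 2*(z₊ - z₋) = 8*sqrt(2).
Therefore J = (2/i) · 2πi · 1/(8*sqrt(2)) = 2*pi/(4*sqrt(2)) = sqrt(2)*pi/4

Final answer: sqrt(2)*pi/4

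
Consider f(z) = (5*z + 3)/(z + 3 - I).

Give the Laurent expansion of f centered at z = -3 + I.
Put w = z - (-3 + I), i.e. z = w - 3 + I. The denominator is w, so it suffices to rewrite the numerator in powers of w.

P(z) = 5*z + 3
P(w - 3 + I) = -12 + 5*I + 5*w

Dividing each term by w:
  f = (-12 + 5*I)/w + 5

Substituting back w = z + 3 - I:
  f(z) = (-12 + 5*I)/(z + 3 - I) + 5

The series is finite because the numerator is a polynomial; the negative powers form the principal part, and the coefficient of 1/(z + 3 - I) gives Res(f, -3 + I) = -12 + 5*I.

Final answer: (-12 + 5*I)/(z + 3 - I) + 5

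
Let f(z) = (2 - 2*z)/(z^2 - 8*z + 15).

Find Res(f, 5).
Write f(z) = P(z)/Q(z) with P(z) = 2 - 2*z and Q(z) = z^2 - 8*z + 15.
The denominator factors as Q(z) = (z - 3)*(z - 5), so z = 5 is a simple zero of Q and P is analytic there; z = 5 is therefore a simple pole and
  Res(f, z₀) = P(z₀)/Q'(z₀).

Q'(z) = 2*z - 8, so Q'(5) = 2.
P(5) = -8.

Res(f, 5) = (-8)/(2) = -4

Final answer: -4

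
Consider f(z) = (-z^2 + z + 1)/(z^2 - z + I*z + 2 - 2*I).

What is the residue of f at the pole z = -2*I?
1/10 + 17*I/10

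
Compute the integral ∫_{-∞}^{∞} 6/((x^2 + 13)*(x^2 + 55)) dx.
pi*(-13*sqrt(55) + 55*sqrt(13))/5005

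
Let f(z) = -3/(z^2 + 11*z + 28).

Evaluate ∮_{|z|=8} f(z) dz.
0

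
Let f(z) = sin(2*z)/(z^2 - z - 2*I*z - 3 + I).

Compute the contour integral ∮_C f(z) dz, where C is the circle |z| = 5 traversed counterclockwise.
2*I*pi*sin(4 + 2*I)/3 + 2*I*pi*sin(2 - 2*I)/3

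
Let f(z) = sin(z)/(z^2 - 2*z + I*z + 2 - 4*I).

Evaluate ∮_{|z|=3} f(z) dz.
By the residue theorem, ∮_C f(z) dz = 2πi · (sum of the residues of f at the poles inside |z| = 3).

The denominator factors as (z - 2 - I)*(z + 2*I), so the singularities of f are simple poles at z = 2 + I, z = -2*I.
  |2 + I|² = 5 < 9 = 3², so this pole is inside the contour.
  |-2*I|² = 4 < 9 = 3², so this pole is inside the contour.

With P(z) = sin(z) and Q(z) = z^2 - 2*z + I*z + 2 - 4*I, each pole is simple, so Res(f, z₀) = P(z₀)/Q'(z₀) with Q'(z) = 2*z - 2 + I.
  Res(f, 2 + I) = P(2 + I)/Q'(2 + I) = (sin(2 + I))/(2 + 3*I) = (2/13 - 3*I/13)*sin(2 + I)
  Res(f, -2*I) = P(-2*I)/Q'(-2*I) = (-I*sinh(2))/(-2 - 3*I) = (3/13 + 2*I/13)*sinh(2)

Sum of residues inside C: (2/13 - 3*I/13)*sin(2 + I) + (3/13 + 2*I/13)*sinh(2)
∮_C f(z) dz = 2πi · ((2/13 - 3*I/13)*sin(2 + I) + (3/13 + 2*I/13)*sinh(2)) = pi*(6/13 + 4*I/13)*sin(2 + I) + pi*(-4/13 + 6*I/13)*sinh(2)

Final answer: pi*(6/13 + 4*I/13)*sin(2 + I) + pi*(-4/13 + 6*I/13)*sinh(2)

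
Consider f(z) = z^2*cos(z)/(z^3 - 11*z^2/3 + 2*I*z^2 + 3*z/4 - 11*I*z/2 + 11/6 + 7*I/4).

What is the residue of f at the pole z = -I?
(-252/925 + 264*I/925)*cosh(1)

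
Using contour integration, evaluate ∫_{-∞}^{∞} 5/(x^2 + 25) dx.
pi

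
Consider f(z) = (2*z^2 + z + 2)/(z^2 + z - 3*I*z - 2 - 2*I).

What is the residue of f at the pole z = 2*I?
Write f(z) = P(z)/Q(z) with P(z) = 2*z^2 + z + 2 and Q(z) = z^2 + z - 3*I*z - 2 - 2*I.
The denominator factors as Q(z) = (z + 1 - I)*(z - 2*I), so z = 2*I is a simple zero of Q and P is analytic there; z = 2*I is therefore a simple pole and
  Res(f, z₀) = P(z₀)/Q'(z₀).

Q'(z) = 2*z + 1 - 3*I, so Q'(2*I) = 1 + I.
P(2*I) = -6 + 2*I.

Res(f, 2*I) = (-6 + 2*I)/(1 + I) = -2 + 4*I

Final answer: -2 + 4*I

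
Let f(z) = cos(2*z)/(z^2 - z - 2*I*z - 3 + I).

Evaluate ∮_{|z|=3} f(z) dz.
2*I*pi*cos(4 + 2*I)/3 - 2*I*pi*cos(2 - 2*I)/3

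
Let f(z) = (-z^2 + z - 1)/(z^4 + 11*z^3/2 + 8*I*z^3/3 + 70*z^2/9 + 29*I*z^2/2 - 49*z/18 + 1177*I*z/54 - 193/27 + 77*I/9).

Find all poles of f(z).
{-3 + I/3, -3/2 - I/3, -1 - 2*I/3, -2*I}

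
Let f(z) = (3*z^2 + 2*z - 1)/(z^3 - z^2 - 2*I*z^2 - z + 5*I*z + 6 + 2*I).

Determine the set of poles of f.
The singularities of f are the zeros of the denominator. Factoring,
  z^3 - z^2 - 2*I*z^2 - z + 5*I*z + 6 + 2*I = (z - 2*I)*(z + 1 - I)*(z - 2 + I)
so the candidates are z = 2*I, z = -1 + I, z = 2 - I.

Check the numerator P(z) = 3*z^2 + 2*z - 1 at each one:
  P(2*I) = -13 + 4*I ≠ 0, so z = 2*I is a (simple) pole.
  P(-1 + I) = -3 - 4*I ≠ 0, so z = -1 + I is a (simple) pole.
  P(2 - I) = 12 - 14*I ≠ 0, so z = 2 - I is a (simple) pole.

Poles of f: {-1 + I, 2*I, 2 - I}

Final answer: {-1 + I, 2*I, 2 - I}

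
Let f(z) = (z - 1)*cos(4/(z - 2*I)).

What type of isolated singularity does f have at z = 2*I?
Let u = z - 2*I. Then
  cos(4/u) = Σ_{k≥0} (-1)^k (4)^(2k)/((2k)!·u^(2k)) = 1 - 8/u^2 + 32/(3*u^4) + ...
which has infinitely many negative powers of u, so cos(4/(z - 2*I)) has an essential singularity at z = 2*I.
The extra factor z - 1 is a nonzero polynomial; if the product had at most a pole at z = 2*I, dividing by that polynomial would leave cos(4/(z - 2*I)) with at most a pole too — contradiction. (Equivalently, the product's Laurent series still has infinitely many negative powers.)
So the singularity is essential.

Final answer: essential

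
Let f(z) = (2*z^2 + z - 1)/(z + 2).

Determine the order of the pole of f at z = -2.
1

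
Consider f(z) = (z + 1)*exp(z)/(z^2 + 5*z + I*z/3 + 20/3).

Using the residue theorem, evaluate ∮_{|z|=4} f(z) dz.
By the residue theorem, ∮_C f(z) dz = 2πi · (sum of the residues of f at the poles inside |z| = 4).

The denominator factors as (z + 2 - 2*I/3)*(z + 3 + I), so the singularities of f are simple poles at z = -2 + 2*I/3, z = -3 - I.
  |-2 + 2*I/3|² = 40/9 < 16 = 4², so this pole is inside the contour.
  |-3 - I|² = 10 < 16 = 4², so this pole is inside the contour.

With P(z) = (z + 1)*exp(z) and Q(z) = z^2 + 5*z + I*z/3 + 20/3, each pole is simple, so Res(f, z₀) = P(z₀)/Q'(z₀) with Q'(z) = 2*z + 5 + I/3.
  Res(f, -2 + 2*I/3) = P(-2 + 2*I/3)/Q'(-2 + 2*I/3) = ((-1 + 2*I/3)*exp(-2 + 2*I/3))/(1 + 5*I/3) = (1/34 + 21*I/34)*exp(-2 + 2*I/3)
  Res(f, -3 - I) = P(-3 - I)/Q'(-3 - I) = ((-2 - I)*exp(-3 - I))/(-1 - 5*I/3) = (33/34 - 21*I/34)*exp(-3 - I)

Sum of residues inside C: (33/34 - 21*I/34)*exp(-3 - I) + (1/34 + 21*I/34)*exp(-2 + 2*I/3)
∮_C f(z) dz = 2πi · ((33/34 - 21*I/34)*exp(-3 - I) + (1/34 + 21*I/34)*exp(-2 + 2*I/3)) = pi*(-21/17 + I/17)*exp(-2 + 2*I/3) + pi*(21/17 + 33*I/17)*exp(-3 - I)

Final answer: pi*(-21/17 + I/17)*exp(-2 + 2*I/3) + pi*(21/17 + 33*I/17)*exp(-3 - I)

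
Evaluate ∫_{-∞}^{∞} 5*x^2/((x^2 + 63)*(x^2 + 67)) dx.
Let f(z) = 5*z^2/((z^2 + 63)*(z^2 + 67)). The denominator has no real zeros and deg Q - deg P = 2 ≥ 2, so the integral of f over the upper semicircle |z| = R tends to 0 as R → ∞. Closing the contour in the upper half-plane,
  ∫_{-∞}^{∞} f(x) dx = 2πi · Σ Res(f, z_k)  over the poles with Im z_k > 0.

Zeros of the denominator: z^2 + 63 = 0 gives z = ±3*sqrt(7)*I; z^2 + 67 = 0 gives z = ±sqrt(67)*I.
Upper half-plane: z = sqrt(67)*I, z = 3*sqrt(7)*I (simple).

Each pole is a simple zero of Q(z) = z^4 + 130*z^2 + 4221, so Res(f, z₀) = P(z₀)/Q'(z₀) with P(z) = 5*z^2, Q'(z) = 4*z^3 + 260*z:
  Res(f, sqrt(67)*I) = (-335)/(-8*sqrt(67)*I) = -5*sqrt(67)*I/8
  Res(f, 3*sqrt(7)*I) = (-315)/(24*sqrt(7)*I) = 15*sqrt(7)*I/8

Sum of residues: 5*I*(-sqrt(67) + 3*sqrt(7))/8
∫_{-∞}^{∞} f(x) dx = 2πi · (5*I*(-sqrt(67) + 3*sqrt(7))/8) = 5*pi*(-3*sqrt(7) + sqrt(67))/4

Final answer: 5*pi*(-3*sqrt(7) + sqrt(67))/4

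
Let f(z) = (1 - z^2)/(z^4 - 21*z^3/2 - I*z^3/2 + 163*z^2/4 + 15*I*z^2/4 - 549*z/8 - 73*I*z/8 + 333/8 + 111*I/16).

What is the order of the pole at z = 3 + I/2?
2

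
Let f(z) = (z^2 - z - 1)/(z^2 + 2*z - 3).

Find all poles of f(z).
The singularities of f are the zeros of the denominator. Factoring,
  z^2 + 2*z - 3 = (z - 1)*(z + 3)
so the candidates are z = 1, z = -3.

Check the numerator P(z) = z^2 - z - 1 at each one:
  P(1) = -1 ≠ 0, so z = 1 is a (simple) pole.
  P(-3) = 11 ≠ 0, so z = -3 is a (simple) pole.

Poles of f: {-3, 1}

Final answer: {-3, 1}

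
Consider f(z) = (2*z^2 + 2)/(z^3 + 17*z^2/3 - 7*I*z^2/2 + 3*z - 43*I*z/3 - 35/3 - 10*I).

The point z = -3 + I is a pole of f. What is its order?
Factor the denominator:
  z^3 + 17*z^2/3 - 7*I*z^2/2 + 3*z - 43*I*z/3 - 35/3 - 10*I = (z + 3 - I)^2*(z - 1/3 - 3*I/2)

The numerator P(z) = 2*z^2 + 2 has P(-3 + I) = 18 - 12*I ≠ 0, so no factor of (z + 3 - I) cancels.
Near z = -3 + I we can therefore write f(z) = g(z)/(z + 3 - I)^2 with g analytic at -3 + I and g(-3 + I) ≠ 0 (g is the numerator divided by the remaining denominator factors).

Hence z = -3 + I is a pole of order 2.

Final answer: 2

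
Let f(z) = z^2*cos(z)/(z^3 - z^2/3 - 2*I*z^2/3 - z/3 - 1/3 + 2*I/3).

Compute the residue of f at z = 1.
Write f(z) = P(z)/Q(z) with P(z) = z^2*cos(z) and Q(z) = z^3 - z^2/3 - 2*I*z^2/3 - z/3 - 1/3 + 2*I/3.
The denominator factors as Q(z) = (z - I)*(z - 1)*(z + 2/3 + I/3), so z = 1 is a simple zero of Q and P is analytic there; z = 1 is therefore a simple pole and
  Res(f, z₀) = P(z₀)/Q'(z₀).

Q'(z) = 3*z^2 - 2*z/3 - 4*I*z/3 - 1/3, so Q'(1) = 2 - 4*I/3.
P(1) = cos(1).

Res(f, 1) = (cos(1))/(2 - 4*I/3) = (9/26 + 3*I/13)*cos(1)

Final answer: (9/26 + 3*I/13)*cos(1)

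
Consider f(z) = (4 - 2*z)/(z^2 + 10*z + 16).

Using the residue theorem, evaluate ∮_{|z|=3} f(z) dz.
By the residue theorem, ∮_C f(z) dz = 2πi · (sum of the residues of f at the poles inside |z| = 3).

The denominator factors as (z + 8)*(z + 2), so the singularities of f are simple poles at z = -8, z = -2.
  |-8|² = 64 > 9 = 3², so this pole is outside the contour.
  |-2|² = 4 < 9 = 3², so this pole is inside the contour.

With P(z) = 4 - 2*z and Q(z) = z^2 + 10*z + 16, each pole is simple, so Res(f, z₀) = P(z₀)/Q'(z₀) with Q'(z) = 2*z + 10.
  Res(f, -2) = P(-2)/Q'(-2) = (8)/(6) = 4/3

∮_C f(z) dz = 2πi · (4/3) = 8*I*pi/3

Final answer: 8*I*pi/3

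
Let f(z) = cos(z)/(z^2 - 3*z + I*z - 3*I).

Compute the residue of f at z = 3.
(3/10 - I/10)*cos(3)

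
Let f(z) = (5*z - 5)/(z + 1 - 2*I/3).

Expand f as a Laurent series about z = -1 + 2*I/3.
Put w = z - (-1 + 2*I/3), i.e. z = w - 1 + 2*I/3. The denominator is w, so it suffices to rewrite the numerator in powers of w.

P(z) = 5*z - 5
P(w - 1 + 2*I/3) = -10 + 10*I/3 + 5*w

Dividing each term by w:
  f = (-10 + 10*I/3)/w + 5

Substituting back w = z + 1 - 2*I/3:
  f(z) = (-10 + 10*I/3)/(z + 1 - 2*I/3) + 5

The series is finite because the numerator is a polynomial; the negative powers form the principal part, and the coefficient of 1/(z + 1 - 2*I/3) gives Res(f, -1 + 2*I/3) = -10 + 10*I/3.

Final answer: (-10 + 10*I/3)/(z + 1 - 2*I/3) + 5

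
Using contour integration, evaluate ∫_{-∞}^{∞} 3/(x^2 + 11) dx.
Let f(z) = 3/(z^2 + 11). The denominator has no real zeros and deg Q - deg P = 2 ≥ 2, so the integral of f over the upper semicircle |z| = R tends to 0 as R → ∞. Closing the contour in the upper half-plane,
  ∫_{-∞}^{∞} f(x) dx = 2πi · Σ Res(f, z_k)  over the poles with Im z_k > 0.

Zeros of the denominator: z^2 + 11 = 0 gives z = ±sqrt(11)*I.
Upper half-plane: z = sqrt(11)*I (simple).

Each pole is a simple zero of Q(z) = z^2 + 11, so Res(f, z₀) = P(z₀)/Q'(z₀) with P(z) = 3, Q'(z) = 2*z:
  Res(f, sqrt(11)*I) = (3)/(2*sqrt(11)*I) = -3*sqrt(11)*I/22

∫_{-∞}^{∞} f(x) dx = 2πi · (-3*sqrt(11)*I/22) = 3*sqrt(11)*pi/11

Final answer: 3*sqrt(11)*pi/11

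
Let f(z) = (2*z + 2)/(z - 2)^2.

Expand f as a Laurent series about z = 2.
Put w = z - (2), i.e. z = w + 2. The denominator is w^2, so it suffices to rewrite the numerator in powers of w.

P(z) = 2*z + 2
P(w + 2) = 6 + 2*w

Dividing each term by w^2:
  f = 6/w^2 + 2/w

Substituting back w = z - 2:
  f(z) = 6/(z - 2)^2 + 2/(z - 2)

The series is finite because the numerator is a polynomial; the negative powers form the principal part, and the coefficient of 1/(z - 2) gives Res(f, 2) = 2.

Final answer: 6/(z - 2)^2 + 2/(z - 2)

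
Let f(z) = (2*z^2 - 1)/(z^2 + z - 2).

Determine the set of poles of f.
The singularities of f are the zeros of the denominator. Factoring,
  z^2 + z - 2 = (z - 1)*(z + 2)
so the candidates are z = 1, z = -2.

Check the numerator P(z) = 2*z^2 - 1 at each one:
  P(1) = 1 ≠ 0, so z = 1 is a (simple) pole.
  P(-2) = 7 ≠ 0, so z = -2 is a (simple) pole.

Poles of f: {-2, 1}

Final answer: {-2, 1}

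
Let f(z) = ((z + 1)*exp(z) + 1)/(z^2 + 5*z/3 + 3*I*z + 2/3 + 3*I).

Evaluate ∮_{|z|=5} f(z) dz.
By the residue theorem, ∮_C f(z) dz = 2πi · (sum of the residues of f at the poles inside |z| = 5).

The denominator factors as (z + 2/3 + 3*I)*(z + 1), so the singularities of f are simple poles at z = -2/3 - 3*I, z = -1.
  |-2/3 - 3*I|² = 85/9 < 25 = 5², so this pole is inside the contour.
  |-1|² = 1 < 25 = 5², so this pole is inside the contour.

With P(z) = (z + 1)*exp(z) + 1 and Q(z) = z^2 + 5*z/3 + 3*I*z + 2/3 + 3*I, each pole is simple, so Res(f, z₀) = P(z₀)/Q'(z₀) with Q'(z) = 2*z + 5/3 + 3*I.
  Res(f, -2/3 - 3*I) = P(-2/3 - 3*I)/Q'(-2/3 - 3*I) = (1 + (1/3 - 3*I)*exp(-2/3 - 3*I))/(1/3 - 3*I) = 3/82 + exp(-2/3 - 3*I) + 27*I/82
  Res(f, -1) = P(-1)/Q'(-1) = (1)/(-1/3 + 3*I) = -3/82 - 27*I/82

Sum of residues inside C: exp(-2/3 - 3*I)
∮_C f(z) dz = 2πi · (exp(-2/3 - 3*I)) = 2*I*pi*exp(-2/3 - 3*I)

Final answer: 2*I*pi*exp(-2/3 - 3*I)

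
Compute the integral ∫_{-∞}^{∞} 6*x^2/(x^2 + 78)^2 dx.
Let f(z) = 6*z^2/(z^2 + 78)^2. The denominator has no real zeros and deg Q - deg P = 2 ≥ 2, so the integral of f over the upper semicircle |z| = R tends to 0 as R → ∞. Closing the contour in the upper half-plane,
  ∫_{-∞}^{∞} f(x) dx = 2πi · Σ Res(f, z_k)  over the poles with Im z_k > 0.

Zeros of the denominator: z^2 + 78 = 0 gives z = ±sqrt(78)*I.
Upper half-plane: z = sqrt(78)*I (a pole of order 2).

Write f(z) = g(z)/(z - sqrt(78)*I)^2 with g(z) = 6*z^2/(z + sqrt(78)*I)^2. For a double pole, Res(f, z₀) = g'(z₀):
  g'(z) = 12*sqrt(78)*I*z/(z + sqrt(78)*I)^3
  Res(f, sqrt(78)*I) = g'(sqrt(78)*I) = -sqrt(78)*I/52

∫_{-∞}^{∞} f(x) dx = 2πi · (-sqrt(78)*I/52) = sqrt(78)*pi/26

Final answer: sqrt(78)*pi/26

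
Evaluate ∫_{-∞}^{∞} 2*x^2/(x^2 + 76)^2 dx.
Let f(z) = 2*z^2/(z^2 + 76)^2. The denominator has no real zeros and deg Q - deg P = 2 ≥ 2, so the integral of f over the upper semicircle |z| = R tends to 0 as R → ∞. Closing the contour in the upper half-plane,
  ∫_{-∞}^{∞} f(x) dx = 2πi · Σ Res(f, z_k)  over the poles with Im z_k > 0.

Zeros of the denominator: z^2 + 76 = 0 gives z = ±2*sqrt(19)*I.
Upper half-plane: z = 2*sqrt(19)*I (a pole of order 2).

Write f(z) = g(z)/(z - 2*sqrt(19)*I)^2 with g(z) = 2*z^2/(z + 2*sqrt(19)*I)^2. For a double pole, Res(f, z₀) = g'(z₀):
  g'(z) = 8*sqrt(19)*I*z/(z + 2*sqrt(19)*I)^3
  Res(f, 2*sqrt(19)*I) = g'(2*sqrt(19)*I) = -sqrt(19)*I/76

∫_{-∞}^{∞} f(x) dx = 2πi · (-sqrt(19)*I/76) = sqrt(19)*pi/38

Final answer: sqrt(19)*pi/38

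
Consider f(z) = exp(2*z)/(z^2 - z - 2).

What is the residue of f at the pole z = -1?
Write f(z) = P(z)/Q(z) with P(z) = exp(2*z) and Q(z) = z^2 - z - 2.
The denominator factors as Q(z) = (z - 2)*(z + 1), so z = -1 is a simple zero of Q and P is analytic there; z = -1 is therefore a simple pole and
  Res(f, z₀) = P(z₀)/Q'(z₀).

Q'(z) = 2*z - 1, so Q'(-1) = -3.
P(-1) = exp(-2).

Res(f, -1) = (exp(-2))/(-3) = -exp(-2)/3

Final answer: -exp(-2)/3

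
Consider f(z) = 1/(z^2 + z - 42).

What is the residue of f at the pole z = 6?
Write f(z) = P(z)/Q(z) with P(z) = 1 and Q(z) = z^2 + z - 42.
The denominator factors as Q(z) = (z - 6)*(z + 7), so z = 6 is a simple zero of Q and P is analytic there; z = 6 is therefore a simple pole and
  Res(f, z₀) = P(z₀)/Q'(z₀).

Q'(z) = 2*z + 1, so Q'(6) = 13.
P(6) = 1.

Res(f, 6) = (1)/(13) = 1/13

Final answer: 1/13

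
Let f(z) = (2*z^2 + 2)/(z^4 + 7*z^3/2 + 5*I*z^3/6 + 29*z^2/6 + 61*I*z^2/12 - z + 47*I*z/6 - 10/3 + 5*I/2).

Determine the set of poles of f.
{-2 + 3*I/2, -1 - I, -1 - I/3, 1/2 - I}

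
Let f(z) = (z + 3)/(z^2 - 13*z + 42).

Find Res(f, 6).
Write f(z) = P(z)/Q(z) with P(z) = z + 3 and Q(z) = z^2 - 13*z + 42.
The denominator factors as Q(z) = (z - 6)*(z - 7), so z = 6 is a simple zero of Q and P is analytic there; z = 6 is therefore a simple pole and
  Res(f, z₀) = P(z₀)/Q'(z₀).

Q'(z) = 2*z - 13, so Q'(6) = -1.
P(6) = 9.

Res(f, 6) = (9)/(-1) = -9

Final answer: -9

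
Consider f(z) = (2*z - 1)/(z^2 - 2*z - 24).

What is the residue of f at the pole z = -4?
Write f(z) = P(z)/Q(z) with P(z) = 2*z - 1 and Q(z) = z^2 - 2*z - 24.
The denominator factors as Q(z) = (z - 6)*(z + 4), so z = -4 is a simple zero of Q and P is analytic there; z = -4 is therefore a simple pole and
  Res(f, z₀) = P(z₀)/Q'(z₀).

Q'(z) = 2*z - 2, so Q'(-4) = -10.
P(-4) = -9.

Res(f, -4) = (-9)/(-10) = 9/10

Final answer: 9/10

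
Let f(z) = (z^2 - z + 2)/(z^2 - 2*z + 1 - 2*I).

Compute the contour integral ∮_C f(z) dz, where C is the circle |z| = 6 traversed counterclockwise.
By the residue theorem, ∮_C f(z) dz = 2πi · (sum of the residues of f at the poles inside |z| = 6).

The denominator factors as (z - 2 - I)*(z + I), so the singularities of f are simple poles at z = 2 + I, z = -I.
  |2 + I|² = 5 < 36 = 6², so this pole is inside the contour.
  |-I|² = 1 < 36 = 6², so this pole is inside the contour.

With P(z) = z^2 - z + 2 and Q(z) = z^2 - 2*z + 1 - 2*I, each pole is simple, so Res(f, z₀) = P(z₀)/Q'(z₀) with Q'(z) = 2*z - 2.
  Res(f, 2 + I) = P(2 + I)/Q'(2 + I) = (3 + 3*I)/(2 + 2*I) = 3/2
  Res(f, -I) = P(-I)/Q'(-I) = (1 + I)/(-2 - 2*I) = -1/2

Sum of residues inside C: 1
∮_C f(z) dz = 2πi · (1) = 2*I*pi

Final answer: 2*I*pi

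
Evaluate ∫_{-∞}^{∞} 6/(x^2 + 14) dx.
Let f(z) = 6/(z^2 + 14). The denominator has no real zeros and deg Q - deg P = 2 ≥ 2, so the integral of f over the upper semicircle |z| = R tends to 0 as R → ∞. Closing the contour in the upper half-plane,
  ∫_{-∞}^{∞} f(x) dx = 2πi · Σ Res(f, z_k)  over the poles with Im z_k > 0.

Zeros of the denominator: z^2 + 14 = 0 gives z = ±sqrt(14)*I.
Upper half-plane: z = sqrt(14)*I (simple).

Each pole is a simple zero of Q(z) = z^2 + 14, so Res(f, z₀) = P(z₀)/Q'(z₀) with P(z) = 6, Q'(z) = 2*z:
  Res(f, sqrt(14)*I) = (6)/(2*sqrt(14)*I) = -3*sqrt(14)*I/14

∫_{-∞}^{∞} f(x) dx = 2πi · (-3*sqrt(14)*I/14) = 3*sqrt(14)*pi/7

Final answer: 3*sqrt(14)*pi/7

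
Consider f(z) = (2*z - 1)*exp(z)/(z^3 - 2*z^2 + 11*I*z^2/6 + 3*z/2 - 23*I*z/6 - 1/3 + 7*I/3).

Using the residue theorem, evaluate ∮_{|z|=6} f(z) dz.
By the residue theorem, ∮_C f(z) dz = 2πi · (sum of the residues of f at the poles inside |z| = 6).

The denominator factors as (z + 2*I)*(z - 1 - I/2)*(z - 1 + I/3), so the singularities of f are simple poles at z = -2*I, z = 1 + I/2, z = 1 - I/3.
  |-2*I|² = 4 < 36 = 6², so this pole is inside the contour.
  |1 + I/2|² = 5/4 < 36 = 6², so this pole is inside the contour.
  |1 - I/3|² = 10/9 < 36 = 6², so this pole is inside the contour.

With P(z) = (2*z - 1)*exp(z) and Q(z) = z^3 - 2*z^2 + 11*I*z^2/6 + 3*z/2 - 23*I*z/6 - 1/3 + 7*I/3, each pole is simple, so Res(f, z₀) = P(z₀)/Q'(z₀) with Q'(z) = 3*z^2 - 4*z + 11*I*z/3 + 3/2 - 23*I/6.
  Res(f, -2*I) = P(-2*I)/Q'(-2*I) = ((-1 - 4*I)*exp(-2*I))/(-19/6 + 25*I/6) = (-243/493 + 303*I/493)*exp(-2*I)
  Res(f, 1 + I/2) = P(1 + I/2)/Q'(1 + I/2) = ((1 + I)*exp(1 + I/2))/(-25/12 + 5*I/6) = (-36/145 - 84*I/145)*exp(1 + I/2)
  Res(f, 1 - I/3) = P(1 - I/3)/Q'(1 - I/3) = ((1 - 2*I/3)*exp(1 - I/3))/(25/18 - 5*I/6) = (63/85 - 3*I/85)*exp(1 - I/3)

Sum of residues inside C: (-36/145 - 84*I/145)*exp(1 + I/2) + (63/85 - 3*I/85)*exp(1 - I/3) + (-243/493 + 303*I/493)*exp(-2*I)
∮_C f(z) dz = 2πi · ((-36/145 - 84*I/145)*exp(1 + I/2) + (63/85 - 3*I/85)*exp(1 - I/3) + (-243/493 + 303*I/493)*exp(-2*I)) = pi*(168/145 - 72*I/145)*exp(1 + I/2) + pi*(-606/493 - 486*I/493)*exp(-2*I) + pi*(6/85 + 126*I/85)*exp(1 - I/3)

Final answer: pi*(168/145 - 72*I/145)*exp(1 + I/2) + pi*(-606/493 - 486*I/493)*exp(-2*I) + pi*(6/85 + 126*I/85)*exp(1 - I/3)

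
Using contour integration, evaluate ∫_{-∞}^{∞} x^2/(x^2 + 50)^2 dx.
Let f(z) = z^2/(z^2 + 50)^2. The denominator has no real zeros and deg Q - deg P = 2 ≥ 2, so the integral of f over the upper semicircle |z| = R tends to 0 as R → ∞. Closing the contour in the upper half-plane,
  ∫_{-∞}^{∞} f(x) dx = 2πi · Σ Res(f, z_k)  over the poles with Im z_k > 0.

Zeros of the denominator: z^2 + 50 = 0 gives z = ±5*sqrt(2)*I.
Upper half-plane: z = 5*sqrt(2)*I (a pole of order 2).

Write f(z) = g(z)/(z - 5*sqrt(2)*I)^2 with g(z) = z^2/(z + 5*sqrt(2)*I)^2. For a double pole, Res(f, z₀) = g'(z₀):
  g'(z) = 10*sqrt(2)*I*z/(z + 5*sqrt(2)*I)^3
  Res(f, 5*sqrt(2)*I) = g'(5*sqrt(2)*I) = -sqrt(2)*I/40

∫_{-∞}^{∞} f(x) dx = 2πi · (-sqrt(2)*I/40) = sqrt(2)*pi/20

Final answer: sqrt(2)*pi/20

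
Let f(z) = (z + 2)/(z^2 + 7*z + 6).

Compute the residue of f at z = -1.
Write f(z) = P(z)/Q(z) with P(z) = z + 2 and Q(z) = z^2 + 7*z + 6.
The denominator factors as Q(z) = (z + 6)*(z + 1), so z = -1 is a simple zero of Q and P is analytic there; z = -1 is therefore a simple pole and
  Res(f, z₀) = P(z₀)/Q'(z₀).

Q'(z) = 2*z + 7, so Q'(-1) = 5.
P(-1) = 1.

Res(f, -1) = (1)/(5) = 1/5

Final answer: 1/5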